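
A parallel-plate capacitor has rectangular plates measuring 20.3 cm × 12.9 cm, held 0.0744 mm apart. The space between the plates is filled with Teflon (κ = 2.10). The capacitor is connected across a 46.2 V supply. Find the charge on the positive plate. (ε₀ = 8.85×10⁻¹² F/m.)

A = 20.3 × 12.9 cm² = 2.62×10⁻² m².
C = κε₀A/d = 2.10 × 8.85×10⁻¹² × 2.62×10⁻² / 7.44×10⁻⁵ = 6.54×10⁻⁹ F.
Q = CV = 6.54×10⁻⁹ × 46.2 = 3.02×10⁻⁷ C.

Q ≈ 302 nC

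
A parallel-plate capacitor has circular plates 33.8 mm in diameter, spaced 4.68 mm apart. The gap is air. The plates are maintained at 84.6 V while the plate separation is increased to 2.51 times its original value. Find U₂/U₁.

0.398

Battery connected ⇒ V is held fixed.
C₂ = 0.398 C₁ and U = ½CV², so U₂/U₁ = C₂/C₁ = 0.398.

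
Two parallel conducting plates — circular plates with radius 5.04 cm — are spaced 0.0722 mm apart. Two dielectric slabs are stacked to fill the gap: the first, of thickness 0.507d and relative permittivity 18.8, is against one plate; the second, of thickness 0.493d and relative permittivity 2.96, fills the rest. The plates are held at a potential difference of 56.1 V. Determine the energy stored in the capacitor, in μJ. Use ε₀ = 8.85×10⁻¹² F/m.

A = π(5.04 cm)² = 7.98×10⁻³ m².
Stacked slabs ⇒ two capacitors in series, each with the full plate area.
C₁ = κ₁ε₀A/d₁ = 18.8 × 8.85×10⁻¹² × 7.98×10⁻³ / 3.66×10⁻⁵ = 3.63×10⁻⁸ F.
C₂ = κ₂ε₀A/d₂ = 2.96 × 8.85×10⁻¹² × 7.98×10⁻³ / 3.56×10⁻⁵ = 5.87×10⁻⁹ F.
C = (1/C₁ + 1/C₂)⁻¹ = 5.05×10⁻⁹ F.
U = ½CV² = ½ × 5.05×10⁻⁹ × (56.1)² = 7.95×10⁻⁶ J.

U ≈ 7.95 μJ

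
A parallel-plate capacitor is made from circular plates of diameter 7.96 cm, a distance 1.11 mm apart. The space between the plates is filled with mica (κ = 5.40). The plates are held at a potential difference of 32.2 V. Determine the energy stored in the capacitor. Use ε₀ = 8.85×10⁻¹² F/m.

A = π(7.96/2 cm)² = 4.98×10⁻³ m².
C = κε₀A/d = 5.40 × 8.85×10⁻¹² × 4.98×10⁻³ / 1.11×10⁻³ = 2.14×10⁻¹⁰ F.
U = ½CV² = ½ × 2.14×10⁻¹⁰ × (32.2)² = 1.11×10⁻⁷ J.

111 nJ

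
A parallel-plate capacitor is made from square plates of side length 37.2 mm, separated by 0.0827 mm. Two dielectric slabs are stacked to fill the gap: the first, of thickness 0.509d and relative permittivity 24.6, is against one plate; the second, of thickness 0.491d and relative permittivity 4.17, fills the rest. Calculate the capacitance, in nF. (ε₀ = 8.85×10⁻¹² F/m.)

A = (37.2 mm)² = 1.38×10⁻³ m².
Stacked slabs ⇒ two capacitors in series, each with the full plate area.
C₁ = κ₁ε₀A/d₁ = 24.6 × 8.85×10⁻¹² × 1.38×10⁻³ / 4.21×10⁻⁵ = 7.16×10⁻⁹ F.
C₂ = κ₂ε₀A/d₂ = 4.17 × 8.85×10⁻¹² × 1.38×10⁻³ / 4.06×10⁻⁵ = 1.26×10⁻⁹ F.
C = (1/C₁ + 1/C₂)⁻¹ = 1.07×10⁻⁹ F.

C ≈ 1.07 nF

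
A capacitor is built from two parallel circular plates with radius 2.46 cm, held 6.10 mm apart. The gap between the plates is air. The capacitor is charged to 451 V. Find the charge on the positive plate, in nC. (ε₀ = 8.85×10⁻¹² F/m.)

1.24 nC

A = π(2.46 cm)² = 1.90×10⁻³ m².
C = ε₀A/d = 8.85×10⁻¹² × 1.90×10⁻³ / 6.10×10⁻³ = 2.76×10⁻¹² F.
Q = CV = 2.76×10⁻¹² × 451 = 1.24×10⁻⁹ C.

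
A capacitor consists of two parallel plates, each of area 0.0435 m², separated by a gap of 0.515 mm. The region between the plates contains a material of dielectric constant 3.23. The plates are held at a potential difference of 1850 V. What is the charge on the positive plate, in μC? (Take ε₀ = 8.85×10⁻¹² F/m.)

Q ≈ 4.47 μC

C = κε₀A/d = 3.23 × 8.85×10⁻¹² × 4.35×10⁻² / 5.15×10⁻⁴ = 2.41×10⁻⁹ F.
Q = CV = 2.41×10⁻⁹ × 1850 = 4.47×10⁻⁶ C.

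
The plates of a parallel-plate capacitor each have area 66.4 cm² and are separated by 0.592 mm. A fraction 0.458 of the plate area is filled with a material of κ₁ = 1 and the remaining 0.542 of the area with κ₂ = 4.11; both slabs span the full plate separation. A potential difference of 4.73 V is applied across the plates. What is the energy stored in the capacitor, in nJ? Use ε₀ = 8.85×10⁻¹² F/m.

2.98 nJ

A = 66.4 cm² = 6.64×10⁻³ m².
Side-by-side slabs ⇒ two capacitors in parallel, each spanning the full gap.
C₁ = κ₁ε₀A₁/d = 1.00 × 8.85×10⁻¹² × 3.04×10⁻³ / 5.92×10⁻⁴ = 4.55×10⁻¹¹ F.
C₂ = κ₂ε₀A₂/d = 4.11 × 8.85×10⁻¹² × 3.60×10⁻³ / 5.92×10⁻⁴ = 2.21×10⁻¹⁰ F.
C = C₁ + C₂ = 2.67×10⁻¹⁰ F.
U = ½CV² = ½ × 2.67×10⁻¹⁰ × (4.73)² = 2.98×10⁻⁹ J.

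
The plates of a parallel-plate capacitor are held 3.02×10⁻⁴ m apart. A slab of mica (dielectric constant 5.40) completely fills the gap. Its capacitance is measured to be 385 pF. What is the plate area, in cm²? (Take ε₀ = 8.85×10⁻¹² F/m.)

A ≈ 24.3 cm²

A = Cd/(κε₀) = 3.85×10⁻¹⁰ × 3.02×10⁻⁴ / (5.40 × 8.85×10⁻¹²) = 2.43×10⁻³ m².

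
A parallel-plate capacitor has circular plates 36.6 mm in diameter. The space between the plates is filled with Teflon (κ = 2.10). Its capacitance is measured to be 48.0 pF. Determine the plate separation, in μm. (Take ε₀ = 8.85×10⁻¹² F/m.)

d ≈ 407 μm

A = π(36.6/2 mm)² = 1.05×10⁻³ m².
d = κε₀A/C = 2.10 × 8.85×10⁻¹² × 1.05×10⁻³ / 4.80×10⁻¹¹ = 4.07×10⁻⁴ m.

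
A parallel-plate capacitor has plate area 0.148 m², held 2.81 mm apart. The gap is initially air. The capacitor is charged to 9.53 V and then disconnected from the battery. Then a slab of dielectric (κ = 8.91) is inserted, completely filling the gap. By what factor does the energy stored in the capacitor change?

U₂/U₁ ≈ 0.112

Isolated ⇒ Q is held fixed.
C₂ = 8.91 C₁ and U = Q²/(2C), so U₂/U₁ = C₁/C₂ = 0.112.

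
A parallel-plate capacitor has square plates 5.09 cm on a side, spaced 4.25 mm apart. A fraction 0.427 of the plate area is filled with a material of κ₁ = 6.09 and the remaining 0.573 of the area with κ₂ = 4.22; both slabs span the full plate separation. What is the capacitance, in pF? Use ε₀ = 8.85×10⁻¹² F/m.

27.1 pF

A = (5.09 cm)² = 2.59×10⁻³ m².
Side-by-side slabs ⇒ two capacitors in parallel, each spanning the full gap.
C₁ = κ₁ε₀A₁/d = 6.09 × 8.85×10⁻¹² × 1.11×10⁻³ / 4.25×10⁻³ = 1.40×10⁻¹¹ F.
C₂ = κ₂ε₀A₂/d = 4.22 × 8.85×10⁻¹² × 1.48×10⁻³ / 4.25×10⁻³ = 1.30×10⁻¹¹ F.
C = C₁ + C₂ = 2.71×10⁻¹¹ F.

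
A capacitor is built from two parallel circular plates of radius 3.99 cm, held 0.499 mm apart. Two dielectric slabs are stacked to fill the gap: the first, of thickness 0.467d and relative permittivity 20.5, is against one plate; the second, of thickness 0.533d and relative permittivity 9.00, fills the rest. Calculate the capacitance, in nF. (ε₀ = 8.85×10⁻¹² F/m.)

A = π(3.99 cm)² = 5.00×10⁻³ m².
Stacked slabs ⇒ two capacitors in series, each with the full plate area.
C₁ = κ₁ε₀A/d₁ = 20.5 × 8.85×10⁻¹² × 5.00×10⁻³ / 2.33×10⁻⁴ = 3.89×10⁻⁹ F.
C₂ = κ₂ε₀A/d₂ = 9.00 × 8.85×10⁻¹² × 5.00×10⁻³ / 2.66×10⁻⁴ = 1.50×10⁻⁹ F.
C = (1/C₁ + 1/C₂)⁻¹ = 1.08×10⁻⁹ F.

1.08 nF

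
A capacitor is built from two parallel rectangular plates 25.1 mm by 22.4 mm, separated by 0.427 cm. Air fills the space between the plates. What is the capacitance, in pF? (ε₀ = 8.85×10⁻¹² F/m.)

1.17 pF

A = 25.1 × 22.4 mm² = 5.62×10⁻⁴ m².
C = ε₀A/d = 8.85×10⁻¹² × 5.62×10⁻⁴ / 4.27×10⁻³ = 1.17×10⁻¹² F.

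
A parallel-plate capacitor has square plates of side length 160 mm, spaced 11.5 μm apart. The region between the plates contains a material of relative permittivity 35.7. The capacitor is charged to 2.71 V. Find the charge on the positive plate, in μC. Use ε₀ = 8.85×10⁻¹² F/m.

A = (160 mm)² = 2.56×10⁻² m².
C = κε₀A/d = 35.7 × 8.85×10⁻¹² × 2.56×10⁻² / 1.15×10⁻⁵ = 7.03×10⁻⁷ F.
Q = CV = 7.03×10⁻⁷ × 2.71 = 1.91×10⁻⁶ C.

1.91 μC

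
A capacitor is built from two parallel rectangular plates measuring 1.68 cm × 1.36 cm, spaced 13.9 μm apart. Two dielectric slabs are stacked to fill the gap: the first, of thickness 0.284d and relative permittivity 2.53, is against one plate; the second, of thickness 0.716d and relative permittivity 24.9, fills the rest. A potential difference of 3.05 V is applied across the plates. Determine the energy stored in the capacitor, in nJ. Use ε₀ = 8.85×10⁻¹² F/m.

4.80 nJ

A = 1.68 × 1.36 cm² = 2.28×10⁻⁴ m².
Stacked slabs ⇒ two capacitors in series, each with the full plate area.
C₁ = κ₁ε₀A/d₁ = 2.53 × 8.85×10⁻¹² × 2.28×10⁻⁴ / 3.95×10⁻⁶ = 1.30×10⁻⁹ F.
C₂ = κ₂ε₀A/d₂ = 24.9 × 8.85×10⁻¹² × 2.28×10⁻⁴ / 9.95×10⁻⁶ = 5.06×10⁻⁹ F.
C = (1/C₁ + 1/C₂)⁻¹ = 1.03×10⁻⁹ F.
U = ½CV² = ½ × 1.03×10⁻⁹ × (3.05)² = 4.80×10⁻⁹ J.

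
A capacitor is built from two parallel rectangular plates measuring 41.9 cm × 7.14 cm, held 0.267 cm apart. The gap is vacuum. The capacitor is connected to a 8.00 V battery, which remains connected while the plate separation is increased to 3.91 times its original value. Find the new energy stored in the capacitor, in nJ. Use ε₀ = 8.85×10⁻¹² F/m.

U ≈ 0.812 nJ

A = 41.9 × 7.14 cm² = 2.99×10⁻² m².
Initially C₁ = ε₀A/d = 8.85×10⁻¹² × 2.99×10⁻² / 2.67×10⁻³ = 9.92×10⁻¹¹ F.
U₁ = 3.17×10⁻⁹ J.
Battery connected ⇒ V is held fixed. C₂ = 0.256 C₁ and U = ½CV², so U₂/U₁ = C₂/C₁ = 0.256.
U₂ = 0.256 × 3.17×10⁻⁹ = 8.12×10⁻¹⁰ J.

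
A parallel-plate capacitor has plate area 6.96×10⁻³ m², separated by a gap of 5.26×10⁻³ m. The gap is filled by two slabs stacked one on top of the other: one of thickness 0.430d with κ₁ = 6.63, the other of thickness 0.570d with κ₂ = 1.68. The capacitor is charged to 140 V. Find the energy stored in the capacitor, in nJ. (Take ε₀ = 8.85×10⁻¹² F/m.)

Stacked slabs ⇒ two capacitors in series, each with the full plate area.
C₁ = κ₁ε₀A/d₁ = 6.63 × 8.85×10⁻¹² × 6.96×10⁻³ / 2.26×10⁻³ = 1.81×10⁻¹⁰ F.
C₂ = κ₂ε₀A/d₂ = 1.68 × 8.85×10⁻¹² × 6.96×10⁻³ / 3.00×10⁻³ = 3.45×10⁻¹¹ F.
C = (1/C₁ + 1/C₂)⁻¹ = 2.90×10⁻¹¹ F.
U = ½CV² = ½ × 2.90×10⁻¹¹ × (140)² = 2.84×10⁻⁷ J.

284 nJ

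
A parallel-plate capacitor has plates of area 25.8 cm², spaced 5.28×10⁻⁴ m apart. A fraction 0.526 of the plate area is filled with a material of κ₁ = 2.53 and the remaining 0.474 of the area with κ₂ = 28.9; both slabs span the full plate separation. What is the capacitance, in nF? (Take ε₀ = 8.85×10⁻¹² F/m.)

0.650 nF

A = 25.8 cm² = 2.58×10⁻³ m².
Side-by-side slabs ⇒ two capacitors in parallel, each spanning the full gap.
C₁ = κ₁ε₀A₁/d = 2.53 × 8.85×10⁻¹² × 1.36×10⁻³ / 5.28×10⁻⁴ = 5.75×10⁻¹¹ F.
C₂ = κ₂ε₀A₂/d = 28.9 × 8.85×10⁻¹² × 1.22×10⁻³ / 5.28×10⁻⁴ = 5.92×10⁻¹⁰ F.
C = C₁ + C₂ = 6.50×10⁻¹⁰ F.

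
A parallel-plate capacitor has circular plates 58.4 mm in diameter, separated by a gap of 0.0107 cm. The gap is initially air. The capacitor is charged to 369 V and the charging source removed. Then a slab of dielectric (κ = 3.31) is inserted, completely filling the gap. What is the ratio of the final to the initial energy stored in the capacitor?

Isolated ⇒ Q is held fixed.
C₂ = 3.31 C₁ and U = Q²/(2C), so U₂/U₁ = C₁/C₂ = 0.302.

0.302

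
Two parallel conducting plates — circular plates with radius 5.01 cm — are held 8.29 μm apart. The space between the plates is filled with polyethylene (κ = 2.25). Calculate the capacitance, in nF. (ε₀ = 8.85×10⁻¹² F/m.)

C ≈ 18.9 nF

A = π(5.01 cm)² = 7.89×10⁻³ m².
C = κε₀A/d = 2.25 × 8.85×10⁻¹² × 7.89×10⁻³ / 8.29×10⁻⁶ = 1.89×10⁻⁸ F.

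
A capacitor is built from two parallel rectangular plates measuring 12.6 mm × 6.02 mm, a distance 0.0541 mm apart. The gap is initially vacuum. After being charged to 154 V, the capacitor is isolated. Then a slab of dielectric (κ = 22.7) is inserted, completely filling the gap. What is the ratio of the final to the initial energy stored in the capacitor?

Isolated ⇒ Q is held fixed.
C₂ = 22.7 C₁ and U = Q²/(2C), so U₂/U₁ = C₁/C₂ = 0.0441.

U₂/U₁ ≈ 0.0441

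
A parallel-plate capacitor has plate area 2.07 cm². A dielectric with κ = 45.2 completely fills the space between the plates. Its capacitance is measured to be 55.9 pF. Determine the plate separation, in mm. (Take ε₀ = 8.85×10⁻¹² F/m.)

A = 2.07 cm² = 2.07×10⁻⁴ m².
d = κε₀A/C = 45.2 × 8.85×10⁻¹² × 2.07×10⁻⁴ / 5.59×10⁻¹¹ = 1.48×10⁻³ m.

d ≈ 1.48 mm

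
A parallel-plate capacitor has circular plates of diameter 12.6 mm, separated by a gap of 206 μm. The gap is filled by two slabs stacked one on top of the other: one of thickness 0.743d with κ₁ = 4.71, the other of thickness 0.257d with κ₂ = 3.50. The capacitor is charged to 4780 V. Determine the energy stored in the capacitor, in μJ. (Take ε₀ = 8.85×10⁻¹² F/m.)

265 μJ

A = π(12.6/2 mm)² = 1.25×10⁻⁴ m².
Stacked slabs ⇒ two capacitors in series, each with the full plate area.
C₁ = κ₁ε₀A/d₁ = 4.71 × 8.85×10⁻¹² × 1.25×10⁻⁴ / 1.53×10⁻⁴ = 3.40×10⁻¹¹ F.
C₂ = κ₂ε₀A/d₂ = 3.50 × 8.85×10⁻¹² × 1.25×10⁻⁴ / 5.29×10⁻⁵ = 7.30×10⁻¹¹ F.
C = (1/C₁ + 1/C₂)⁻¹ = 2.32×10⁻¹¹ F.
U = ½CV² = ½ × 2.32×10⁻¹¹ × (4780)² = 2.65×10⁻⁴ J.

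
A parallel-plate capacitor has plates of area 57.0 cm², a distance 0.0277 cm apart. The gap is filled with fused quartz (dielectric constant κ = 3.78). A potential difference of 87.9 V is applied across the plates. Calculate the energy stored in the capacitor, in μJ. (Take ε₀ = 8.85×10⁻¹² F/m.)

A = 57.0 cm² = 5.70×10⁻³ m².
C = κε₀A/d = 3.78 × 8.85×10⁻¹² × 5.70×10⁻³ / 2.77×10⁻⁴ = 6.88×10⁻¹⁰ F.
U = ½CV² = ½ × 6.88×10⁻¹⁰ × (87.9)² = 2.66×10⁻⁶ J.

2.66 μJ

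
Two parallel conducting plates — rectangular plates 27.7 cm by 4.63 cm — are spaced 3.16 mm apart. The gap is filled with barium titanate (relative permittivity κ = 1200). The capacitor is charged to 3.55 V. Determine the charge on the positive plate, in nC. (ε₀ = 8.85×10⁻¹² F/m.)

A = 27.7 × 4.63 cm² = 1.28×10⁻² m².
C = κε₀A/d = 1200 × 8.85×10⁻¹² × 1.28×10⁻² / 3.16×10⁻³ = 4.31×10⁻⁸ F.
Q = CV = 4.31×10⁻⁸ × 3.55 = 1.53×10⁻⁷ C.

Q ≈ 153 nC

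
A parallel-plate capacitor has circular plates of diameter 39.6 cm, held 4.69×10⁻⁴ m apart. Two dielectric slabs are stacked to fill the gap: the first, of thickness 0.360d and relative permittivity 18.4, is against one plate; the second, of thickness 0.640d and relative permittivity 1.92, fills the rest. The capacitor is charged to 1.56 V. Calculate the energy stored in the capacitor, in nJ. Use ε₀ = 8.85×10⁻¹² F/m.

U ≈ 8.01 nJ

A = π(39.6/2 cm)² = 0.123 m².
Stacked slabs ⇒ two capacitors in series, each with the full plate area.
C₁ = κ₁ε₀A/d₁ = 18.4 × 8.85×10⁻¹² × 0.123 / 1.69×10⁻⁴ = 1.19×10⁻⁷ F.
C₂ = κ₂ε₀A/d₂ = 1.92 × 8.85×10⁻¹² × 0.123 / 3.00×10⁻⁴ = 6.97×10⁻⁹ F.
C = (1/C₁ + 1/C₂)⁻¹ = 6.59×10⁻⁹ F.
U = ½CV² = ½ × 6.59×10⁻⁹ × (1.56)² = 8.01×10⁻⁹ J.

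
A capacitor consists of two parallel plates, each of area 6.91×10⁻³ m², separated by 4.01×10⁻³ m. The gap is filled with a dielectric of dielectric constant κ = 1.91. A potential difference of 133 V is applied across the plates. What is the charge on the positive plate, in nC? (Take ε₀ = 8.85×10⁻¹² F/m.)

Q ≈ 3.87 nC

C = κε₀A/d = 1.91 × 8.85×10⁻¹² × 6.91×10⁻³ / 4.01×10⁻³ = 2.91×10⁻¹¹ F.
Q = CV = 2.91×10⁻¹¹ × 133 = 3.87×10⁻⁹ C.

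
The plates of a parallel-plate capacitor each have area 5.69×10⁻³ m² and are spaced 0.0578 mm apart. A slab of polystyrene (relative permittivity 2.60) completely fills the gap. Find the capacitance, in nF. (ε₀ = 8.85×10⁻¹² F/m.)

C = κε₀A/d = 2.60 × 8.85×10⁻¹² × 5.69×10⁻³ / 5.78×10⁻⁵ = 2.27×10⁻⁹ F.

C ≈ 2.27 nF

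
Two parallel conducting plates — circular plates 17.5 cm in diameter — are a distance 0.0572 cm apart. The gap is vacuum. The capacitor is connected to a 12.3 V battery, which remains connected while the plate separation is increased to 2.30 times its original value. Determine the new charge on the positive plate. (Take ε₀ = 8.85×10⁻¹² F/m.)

1.99 nC

A = π(17.5/2 cm)² = 2.41×10⁻² m².
Initially C₁ = ε₀A/d = 8.85×10⁻¹² × 2.41×10⁻² / 5.72×10⁻⁴ = 3.72×10⁻¹⁰ F.
Q₁ = 4.58×10⁻⁹ C.
Battery connected ⇒ V is held fixed. C₂ = 0.435 C₁ and Q = CV, so Q₂/Q₁ = C₂/C₁ = 0.435.
Q₂ = 0.435 × 4.58×10⁻⁹ = 1.99×10⁻⁹ C.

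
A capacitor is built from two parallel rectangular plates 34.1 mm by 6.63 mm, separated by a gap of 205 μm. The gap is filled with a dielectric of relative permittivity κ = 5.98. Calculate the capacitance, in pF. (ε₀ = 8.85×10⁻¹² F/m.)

58.4 pF

A = 34.1 × 6.63 mm² = 2.26×10⁻⁴ m².
C = κε₀A/d = 5.98 × 8.85×10⁻¹² × 2.26×10⁻⁴ / 2.05×10⁻⁴ = 5.84×10⁻¹¹ F.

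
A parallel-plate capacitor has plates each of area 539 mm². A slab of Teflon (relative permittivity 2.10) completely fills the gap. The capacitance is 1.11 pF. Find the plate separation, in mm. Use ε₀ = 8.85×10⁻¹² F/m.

A = 539 mm² = 5.39×10⁻⁴ m².
d = κε₀A/C = 2.10 × 8.85×10⁻¹² × 5.39×10⁻⁴ / 1.11×10⁻¹² = 9.02×10⁻³ m.

d ≈ 9.02 mm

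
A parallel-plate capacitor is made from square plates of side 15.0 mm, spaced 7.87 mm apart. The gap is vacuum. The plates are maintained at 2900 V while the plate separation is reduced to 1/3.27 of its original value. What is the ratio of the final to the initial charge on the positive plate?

3.27

Battery connected ⇒ V is held fixed.
C₂ = 3.27 C₁ and Q = CV, so Q₂/Q₁ = C₂/C₁ = 3.27.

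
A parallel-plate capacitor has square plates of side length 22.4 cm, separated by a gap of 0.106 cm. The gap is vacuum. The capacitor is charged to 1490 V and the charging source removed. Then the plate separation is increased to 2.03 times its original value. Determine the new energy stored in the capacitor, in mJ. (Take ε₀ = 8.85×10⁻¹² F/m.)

A = (22.4 cm)² = 5.02×10⁻² m².
Initially C₁ = ε₀A/d = 8.85×10⁻¹² × 5.02×10⁻² / 1.06×10⁻³ = 4.19×10⁻¹⁰ F.
U₁ = 4.65×10⁻⁴ J.
Isolated ⇒ Q is held fixed. C₂ = 0.493 C₁ and U = Q²/(2C), so U₂/U₁ = C₁/C₂ = 2.03.
U₂ = 2.03 × 4.65×10⁻⁴ = 9.44×10⁻⁴ J.

U ≈ 0.944 mJ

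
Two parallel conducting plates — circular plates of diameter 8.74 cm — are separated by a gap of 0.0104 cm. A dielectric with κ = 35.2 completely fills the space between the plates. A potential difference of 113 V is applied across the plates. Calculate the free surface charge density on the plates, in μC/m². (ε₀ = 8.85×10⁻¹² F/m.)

338 μC/m²

A = π(8.74/2 cm)² = 6.00×10⁻³ m².
C = κε₀A/d = 35.2 × 8.85×10⁻¹² × 6.00×10⁻³ / 1.04×10⁻⁴ = 1.80×10⁻⁸ F.
σ = Q/A = CV/A = 1.80×10⁻⁸ × 113 / 6.00×10⁻³ = 3.38×10⁻⁴ C/m².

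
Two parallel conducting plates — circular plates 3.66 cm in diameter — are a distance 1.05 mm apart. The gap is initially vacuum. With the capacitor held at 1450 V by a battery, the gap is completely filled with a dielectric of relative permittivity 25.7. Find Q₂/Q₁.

Q₂/Q₁ ≈ 25.7

Battery connected ⇒ V is held fixed.
C₂ = 25.7 C₁ and Q = CV, so Q₂/Q₁ = C₂/C₁ = 25.7.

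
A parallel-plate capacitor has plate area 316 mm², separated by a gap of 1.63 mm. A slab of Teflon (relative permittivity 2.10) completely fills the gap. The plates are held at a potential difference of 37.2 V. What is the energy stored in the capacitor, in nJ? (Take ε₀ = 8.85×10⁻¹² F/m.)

2.49 nJ

A = 316 mm² = 3.16×10⁻⁴ m².
C = κε₀A/d = 2.10 × 8.85×10⁻¹² × 3.16×10⁻⁴ / 1.63×10⁻³ = 3.60×10⁻¹² F.
U = ½CV² = ½ × 3.60×10⁻¹² × (37.2)² = 2.49×10⁻⁹ J.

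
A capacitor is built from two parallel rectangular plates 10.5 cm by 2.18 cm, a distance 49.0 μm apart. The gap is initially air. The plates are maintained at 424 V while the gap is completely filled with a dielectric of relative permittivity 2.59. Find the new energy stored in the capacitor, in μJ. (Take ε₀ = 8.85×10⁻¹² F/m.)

U ≈ 96.2 μJ

A = 10.5 × 2.18 cm² = 2.29×10⁻³ m².
Initially C₁ = ε₀A/d = 8.85×10⁻¹² × 2.29×10⁻³ / 4.90×10⁻⁵ = 4.13×10⁻¹⁰ F.
U₁ = 3.72×10⁻⁵ J.
Battery connected ⇒ V is held fixed. C₂ = 2.59 C₁ and U = ½CV², so U₂/U₁ = C₂/C₁ = 2.59.
U₂ = 2.59 × 3.72×10⁻⁵ = 9.62×10⁻⁵ J.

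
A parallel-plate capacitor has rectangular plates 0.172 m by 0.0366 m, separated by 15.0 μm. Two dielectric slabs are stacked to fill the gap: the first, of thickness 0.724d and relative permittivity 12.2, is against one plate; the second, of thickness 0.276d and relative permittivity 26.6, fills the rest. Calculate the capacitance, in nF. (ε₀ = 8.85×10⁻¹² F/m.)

53.3 nF

A = 0.172 × 0.0366 m² = 6.30×10⁻³ m².
Stacked slabs ⇒ two capacitors in series, each with the full plate area.
C₁ = κ₁ε₀A/d₁ = 12.2 × 8.85×10⁻¹² × 6.30×10⁻³ / 1.09×10⁻⁵ = 6.26×10⁻⁸ F.
C₂ = κ₂ε₀A/d₂ = 26.6 × 8.85×10⁻¹² × 6.30×10⁻³ / 4.14×10⁻⁶ = 3.58×10⁻⁷ F.
C = (1/C₁ + 1/C₂)⁻¹ = 5.33×10⁻⁸ F.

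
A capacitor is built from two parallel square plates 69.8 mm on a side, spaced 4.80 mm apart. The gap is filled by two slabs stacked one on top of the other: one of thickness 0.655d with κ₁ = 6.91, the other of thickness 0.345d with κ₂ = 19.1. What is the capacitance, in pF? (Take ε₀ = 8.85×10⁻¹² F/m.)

A = (69.8 mm)² = 4.87×10⁻³ m².
Stacked slabs ⇒ two capacitors in series, each with the full plate area.
C₁ = κ₁ε₀A/d₁ = 6.91 × 8.85×10⁻¹² × 4.87×10⁻³ / 3.14×10⁻³ = 9.48×10⁻¹¹ F.
C₂ = κ₂ε₀A/d₂ = 19.1 × 8.85×10⁻¹² × 4.87×10⁻³ / 1.66×10⁻³ = 4.97×10⁻¹⁰ F.
C = (1/C₁ + 1/C₂)⁻¹ = 7.96×10⁻¹¹ F.

79.6 pF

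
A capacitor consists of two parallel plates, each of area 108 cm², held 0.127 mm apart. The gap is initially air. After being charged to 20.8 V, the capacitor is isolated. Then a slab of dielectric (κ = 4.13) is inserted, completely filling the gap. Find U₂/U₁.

Isolated ⇒ Q is held fixed.
C₂ = 4.13 C₁ and U = Q²/(2C), so U₂/U₁ = C₁/C₂ = 0.242.

U₂/U₁ ≈ 0.242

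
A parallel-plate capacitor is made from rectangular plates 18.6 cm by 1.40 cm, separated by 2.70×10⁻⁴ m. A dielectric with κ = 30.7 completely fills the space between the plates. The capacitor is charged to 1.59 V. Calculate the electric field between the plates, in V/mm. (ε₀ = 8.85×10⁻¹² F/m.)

E = V/d = 1.59 / 2.70×10⁻⁴ = 5.89×10³ V/m.

E ≈ 5.89 V/mm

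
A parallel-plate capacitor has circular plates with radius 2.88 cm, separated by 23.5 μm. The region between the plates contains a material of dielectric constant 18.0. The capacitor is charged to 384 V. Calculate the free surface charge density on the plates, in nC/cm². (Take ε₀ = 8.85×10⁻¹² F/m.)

260 nC/cm²

A = π(2.88 cm)² = 2.61×10⁻³ m².
C = κε₀A/d = 18.0 × 8.85×10⁻¹² × 2.61×10⁻³ / 2.35×10⁻⁵ = 1.77×10⁻⁸ F.
σ = Q/A = CV/A = 1.77×10⁻⁸ × 384 / 2.61×10⁻³ = 2.60×10⁻³ C/m².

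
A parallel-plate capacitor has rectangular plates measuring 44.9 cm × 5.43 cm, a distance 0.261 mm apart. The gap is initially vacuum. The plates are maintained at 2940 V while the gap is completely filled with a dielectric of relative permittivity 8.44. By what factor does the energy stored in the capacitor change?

Battery connected ⇒ V is held fixed.
C₂ = 8.44 C₁ and U = ½CV², so U₂/U₁ = C₂/C₁ = 8.44.

8.44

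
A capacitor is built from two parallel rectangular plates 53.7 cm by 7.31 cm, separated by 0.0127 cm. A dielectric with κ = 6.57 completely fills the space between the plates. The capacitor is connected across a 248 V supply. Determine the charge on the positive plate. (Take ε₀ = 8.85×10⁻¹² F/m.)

Q ≈ 4.46 μC

A = 53.7 × 7.31 cm² = 3.93×10⁻² m².
C = κε₀A/d = 6.57 × 8.85×10⁻¹² × 3.93×10⁻² / 1.27×10⁻⁴ = 1.80×10⁻⁸ F.
Q = CV = 1.80×10⁻⁸ × 248 = 4.46×10⁻⁶ C.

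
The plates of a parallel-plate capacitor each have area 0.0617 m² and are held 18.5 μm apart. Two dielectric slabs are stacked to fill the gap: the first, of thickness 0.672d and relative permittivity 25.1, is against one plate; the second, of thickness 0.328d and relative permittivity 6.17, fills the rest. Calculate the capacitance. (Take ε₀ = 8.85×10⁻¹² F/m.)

Stacked slabs ⇒ two capacitors in series, each with the full plate area.
C₁ = κ₁ε₀A/d₁ = 25.1 × 8.85×10⁻¹² × 6.17×10⁻² / 1.24×10⁻⁵ = 1.10×10⁻⁶ F.
C₂ = κ₂ε₀A/d₂ = 6.17 × 8.85×10⁻¹² × 6.17×10⁻² / 6.07×10⁻⁶ = 5.55×10⁻⁷ F.
C = (1/C₁ + 1/C₂)⁻¹ = 3.69×10⁻⁷ F.

369 nF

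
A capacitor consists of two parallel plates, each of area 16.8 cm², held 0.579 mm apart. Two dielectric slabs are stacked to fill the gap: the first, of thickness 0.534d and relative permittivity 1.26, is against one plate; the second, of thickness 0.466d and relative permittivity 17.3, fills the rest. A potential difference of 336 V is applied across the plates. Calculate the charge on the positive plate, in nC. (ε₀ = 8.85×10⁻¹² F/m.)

A = 16.8 cm² = 1.68×10⁻³ m².
Stacked slabs ⇒ two capacitors in series, each with the full plate area.
C₁ = κ₁ε₀A/d₁ = 1.26 × 8.85×10⁻¹² × 1.68×10⁻³ / 3.09×10⁻⁴ = 6.06×10⁻¹¹ F.
C₂ = κ₂ε₀A/d₂ = 17.3 × 8.85×10⁻¹² × 1.68×10⁻³ / 2.70×10⁻⁴ = 9.53×10⁻¹⁰ F.
C = (1/C₁ + 1/C₂)⁻¹ = 5.70×10⁻¹¹ F.
Q = CV = 5.70×10⁻¹¹ × 336 = 1.91×10⁻⁸ C.

Q ≈ 19.1 nC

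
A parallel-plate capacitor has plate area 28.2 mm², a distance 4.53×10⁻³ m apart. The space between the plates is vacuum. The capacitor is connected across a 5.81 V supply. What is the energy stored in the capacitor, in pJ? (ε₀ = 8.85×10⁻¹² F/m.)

A = 28.2 mm² = 2.82×10⁻⁵ m².
C = ε₀A/d = 8.85×10⁻¹² × 2.82×10⁻⁵ / 4.53×10⁻³ = 5.51×10⁻¹⁴ F.
U = ½CV² = ½ × 5.51×10⁻¹⁴ × (5.81)² = 9.30×10⁻¹³ J.

0.930 pJ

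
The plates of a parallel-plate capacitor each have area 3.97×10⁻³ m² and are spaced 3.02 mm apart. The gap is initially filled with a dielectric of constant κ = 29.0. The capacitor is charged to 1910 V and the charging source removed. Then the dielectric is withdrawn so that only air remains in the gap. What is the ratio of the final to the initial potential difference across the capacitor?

Isolated ⇒ Q is held fixed.
C₂ = 0.0345 C₁ and V = Q/C, so V₂/V₁ = C₁/C₂ = 29.0.

V₂/V₁ ≈ 29.0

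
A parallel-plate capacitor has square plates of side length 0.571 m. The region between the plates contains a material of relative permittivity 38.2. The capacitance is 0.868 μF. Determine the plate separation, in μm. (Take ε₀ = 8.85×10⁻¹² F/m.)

A = (0.571 m)² = 0.326 m².
d = κε₀A/C = 38.2 × 8.85×10⁻¹² × 0.326 / 8.68×10⁻⁷ = 1.27×10⁻⁴ m.

d ≈ 127 μm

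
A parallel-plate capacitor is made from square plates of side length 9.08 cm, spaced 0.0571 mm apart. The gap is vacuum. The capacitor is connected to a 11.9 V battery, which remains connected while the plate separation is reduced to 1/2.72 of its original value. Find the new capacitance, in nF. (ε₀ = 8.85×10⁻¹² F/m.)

A = (9.08 cm)² = 8.24×10⁻³ m².
Initially C₁ = ε₀A/d = 8.85×10⁻¹² × 8.24×10⁻³ / 5.71×10⁻⁵ = 1.28×10⁻⁹ F.
C = ε₀A/d scales as 1/d, so C₂/C₁ = d₁/d₂ = 2.72.
C₂ = 2.72 × 1.28×10⁻⁹ = 3.48×10⁻⁹ F.

C ≈ 3.48 nF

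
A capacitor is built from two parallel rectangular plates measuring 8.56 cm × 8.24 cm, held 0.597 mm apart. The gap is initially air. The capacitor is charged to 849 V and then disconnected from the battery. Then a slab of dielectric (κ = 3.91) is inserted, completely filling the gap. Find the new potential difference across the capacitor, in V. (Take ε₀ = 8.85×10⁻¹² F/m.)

V ≈ 217 V

A = 8.56 × 8.24 cm² = 7.05×10⁻³ m².
Initially C₁ = ε₀A/d = 8.85×10⁻¹² × 7.05×10⁻³ / 5.97×10⁻⁴ = 1.05×10⁻¹⁰ F.
V₁ = 8.49×10² V.
Isolated ⇒ Q is held fixed. C₂ = 3.91 C₁ and V = Q/C, so V₂/V₁ = C₁/C₂ = 0.256.
V₂ = 0.256 × 8.49×10² = 2.17×10² V.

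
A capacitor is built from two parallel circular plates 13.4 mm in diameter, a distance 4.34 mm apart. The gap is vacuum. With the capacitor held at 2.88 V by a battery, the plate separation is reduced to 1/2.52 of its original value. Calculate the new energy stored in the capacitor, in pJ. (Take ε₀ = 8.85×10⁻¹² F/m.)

U ≈ 3.01 pJ

A = π(13.4/2 mm)² = 1.41×10⁻⁴ m².
Initially C₁ = ε₀A/d = 8.85×10⁻¹² × 1.41×10⁻⁴ / 4.34×10⁻³ = 2.88×10⁻¹³ F.
U₁ = 1.19×10⁻¹² J.
Battery connected ⇒ V is held fixed. C₂ = 2.52 C₁ and U = ½CV², so U₂/U₁ = C₂/C₁ = 2.52.
U₂ = 2.52 × 1.19×10⁻¹² = 3.01×10⁻¹² J.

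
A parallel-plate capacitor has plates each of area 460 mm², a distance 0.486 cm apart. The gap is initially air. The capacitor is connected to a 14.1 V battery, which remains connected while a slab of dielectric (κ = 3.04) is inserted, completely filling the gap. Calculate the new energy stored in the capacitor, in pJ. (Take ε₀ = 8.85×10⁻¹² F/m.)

U ≈ 253 pJ

A = 460 mm² = 4.60×10⁻⁴ m².
Initially C₁ = ε₀A/d = 8.85×10⁻¹² × 4.60×10⁻⁴ / 4.86×10⁻³ = 8.38×10⁻¹³ F.
U₁ = 8.33×10⁻¹¹ J.
Battery connected ⇒ V is held fixed. C₂ = 3.04 C₁ and U = ½CV², so U₂/U₁ = C₂/C₁ = 3.04.
U₂ = 3.04 × 8.33×10⁻¹¹ = 2.53×10⁻¹⁰ J.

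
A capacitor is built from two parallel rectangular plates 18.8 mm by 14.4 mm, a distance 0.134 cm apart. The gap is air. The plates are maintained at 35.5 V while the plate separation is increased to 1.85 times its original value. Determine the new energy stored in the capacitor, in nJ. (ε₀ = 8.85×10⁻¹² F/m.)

A = 18.8 × 14.4 mm² = 2.71×10⁻⁴ m².
Initially C₁ = ε₀A/d = 8.85×10⁻¹² × 2.71×10⁻⁴ / 1.34×10⁻³ = 1.79×10⁻¹² F.
U₁ = 1.13×10⁻⁹ J.
Battery connected ⇒ V is held fixed. C₂ = 0.541 C₁ and U = ½CV², so U₂/U₁ = C₂/C₁ = 0.541.
U₂ = 0.541 × 1.13×10⁻⁹ = 6.09×10⁻¹⁰ J.

0.609 nJ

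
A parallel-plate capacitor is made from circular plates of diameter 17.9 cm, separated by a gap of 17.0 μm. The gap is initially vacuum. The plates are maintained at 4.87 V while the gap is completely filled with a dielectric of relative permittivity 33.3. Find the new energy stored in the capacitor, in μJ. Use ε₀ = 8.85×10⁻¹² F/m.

5.17 μJ

A = π(17.9/2 cm)² = 2.52×10⁻² m².
Initially C₁ = ε₀A/d = 8.85×10⁻¹² × 2.52×10⁻² / 1.70×10⁻⁵ = 1.31×10⁻⁸ F.
U₁ = 1.55×10⁻⁷ J.
Battery connected ⇒ V is held fixed. C₂ = 33.3 C₁ and U = ½CV², so U₂/U₁ = C₂/C₁ = 33.3.
U₂ = 33.3 × 1.55×10⁻⁷ = 5.17×10⁻⁶ J.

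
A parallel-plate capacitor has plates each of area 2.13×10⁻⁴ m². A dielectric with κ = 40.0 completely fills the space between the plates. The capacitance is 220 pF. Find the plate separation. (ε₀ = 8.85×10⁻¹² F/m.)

343 μm

d = κε₀A/C = 40.0 × 8.85×10⁻¹² × 2.13×10⁻⁴ / 2.20×10⁻¹⁰ = 3.43×10⁻⁴ m.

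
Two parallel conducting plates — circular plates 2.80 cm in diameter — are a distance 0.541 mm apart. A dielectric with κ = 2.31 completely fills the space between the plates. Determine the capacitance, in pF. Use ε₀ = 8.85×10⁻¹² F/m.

23.3 pF

A = π(2.80/2 cm)² = 6.16×10⁻⁴ m².
C = κε₀A/d = 2.31 × 8.85×10⁻¹² × 6.16×10⁻⁴ / 5.41×10⁻⁴ = 2.33×10⁻¹¹ F.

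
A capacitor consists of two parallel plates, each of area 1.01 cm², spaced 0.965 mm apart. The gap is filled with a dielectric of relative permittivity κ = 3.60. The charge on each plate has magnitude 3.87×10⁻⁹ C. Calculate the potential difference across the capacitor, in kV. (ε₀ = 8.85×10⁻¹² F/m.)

V ≈ 1.16 kV

A = 1.01 cm² = 1.01×10⁻⁴ m².
C = κε₀A/d = 3.60 × 8.85×10⁻¹² × 1.01×10⁻⁴ / 9.65×10⁻⁴ = 3.33×10⁻¹² F.
V = Q/C = 3.87×10⁻⁹ / 3.33×10⁻¹² = 1.16×10³ V.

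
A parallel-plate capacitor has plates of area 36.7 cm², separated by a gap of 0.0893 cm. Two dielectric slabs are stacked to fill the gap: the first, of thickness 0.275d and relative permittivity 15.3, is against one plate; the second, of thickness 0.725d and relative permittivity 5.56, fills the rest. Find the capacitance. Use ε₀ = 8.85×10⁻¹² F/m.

A = 36.7 cm² = 3.67×10⁻³ m².
Stacked slabs ⇒ two capacitors in series, each with the full plate area.
C₁ = κ₁ε₀A/d₁ = 15.3 × 8.85×10⁻¹² × 3.67×10⁻³ / 2.46×10⁻⁴ = 2.02×10⁻⁹ F.
C₂ = κ₂ε₀A/d₂ = 5.56 × 8.85×10⁻¹² × 3.67×10⁻³ / 6.47×10⁻⁴ = 2.79×10⁻¹⁰ F.
C = (1/C₁ + 1/C₂)⁻¹ = 2.45×10⁻¹⁰ F.

C ≈ 245 pF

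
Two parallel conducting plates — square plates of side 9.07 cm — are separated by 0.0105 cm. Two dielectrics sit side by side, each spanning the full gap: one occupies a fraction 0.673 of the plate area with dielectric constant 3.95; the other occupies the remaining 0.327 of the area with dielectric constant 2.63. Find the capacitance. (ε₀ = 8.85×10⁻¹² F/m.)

C ≈ 2.44 nF

A = (9.07 cm)² = 8.23×10⁻³ m².
Side-by-side slabs ⇒ two capacitors in parallel, each spanning the full gap.
C₁ = κ₁ε₀A₁/d = 3.95 × 8.85×10⁻¹² × 5.54×10⁻³ / 1.05×10⁻⁴ = 1.84×10⁻⁹ F.
C₂ = κ₂ε₀A₂/d = 2.63 × 8.85×10⁻¹² × 2.69×10⁻³ / 1.05×10⁻⁴ = 5.96×10⁻¹⁰ F.
C = C₁ + C₂ = 2.44×10⁻⁹ F.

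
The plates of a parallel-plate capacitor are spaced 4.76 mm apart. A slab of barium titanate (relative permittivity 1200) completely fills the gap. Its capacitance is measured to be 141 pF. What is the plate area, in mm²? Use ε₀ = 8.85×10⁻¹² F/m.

A = Cd/(κε₀) = 1.41×10⁻¹⁰ × 4.76×10⁻³ / (1200 × 8.85×10⁻¹²) = 6.32×10⁻⁵ m².

A ≈ 63.2 mm²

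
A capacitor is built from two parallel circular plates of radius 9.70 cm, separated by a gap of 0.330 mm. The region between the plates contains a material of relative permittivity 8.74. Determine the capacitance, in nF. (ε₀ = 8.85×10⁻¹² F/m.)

A = π(9.70 cm)² = 2.96×10⁻² m².
C = κε₀A/d = 8.74 × 8.85×10⁻¹² × 2.96×10⁻² / 3.30×10⁻⁴ = 6.93×10⁻⁹ F.

6.93 nF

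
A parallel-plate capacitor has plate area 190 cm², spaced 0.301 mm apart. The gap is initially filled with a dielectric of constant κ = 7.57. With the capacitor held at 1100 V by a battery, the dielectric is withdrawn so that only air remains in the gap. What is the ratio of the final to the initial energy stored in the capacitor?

0.132

Battery connected ⇒ V is held fixed.
C₂ = 0.132 C₁ and U = ½CV², so U₂/U₁ = C₂/C₁ = 0.132.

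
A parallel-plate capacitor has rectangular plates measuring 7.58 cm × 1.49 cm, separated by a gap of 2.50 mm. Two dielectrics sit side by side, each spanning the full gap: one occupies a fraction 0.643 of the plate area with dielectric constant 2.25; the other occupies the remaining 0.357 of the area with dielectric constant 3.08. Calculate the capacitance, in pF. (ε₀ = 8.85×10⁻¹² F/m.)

C ≈ 10.2 pF

A = 7.58 × 1.49 cm² = 1.13×10⁻³ m².
Side-by-side slabs ⇒ two capacitors in parallel, each spanning the full gap.
C₁ = κ₁ε₀A₁/d = 2.25 × 8.85×10⁻¹² × 7.26×10⁻⁴ / 2.50×10⁻³ = 5.78×10⁻¹² F.
C₂ = κ₂ε₀A₂/d = 3.08 × 8.85×10⁻¹² × 4.03×10⁻⁴ / 2.50×10⁻³ = 4.40×10⁻¹² F.
C = C₁ + C₂ = 1.02×10⁻¹¹ F.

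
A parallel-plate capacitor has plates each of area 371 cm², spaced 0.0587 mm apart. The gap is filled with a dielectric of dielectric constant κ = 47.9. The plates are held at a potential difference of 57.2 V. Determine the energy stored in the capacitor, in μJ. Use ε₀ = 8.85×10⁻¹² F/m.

U ≈ 438 μJ

A = 371 cm² = 3.71×10⁻² m².
C = κε₀A/d = 47.9 × 8.85×10⁻¹² × 3.71×10⁻² / 5.87×10⁻⁵ = 2.68×10⁻⁷ F.
U = ½CV² = ½ × 2.68×10⁻⁷ × (57.2)² = 4.38×10⁻⁴ J.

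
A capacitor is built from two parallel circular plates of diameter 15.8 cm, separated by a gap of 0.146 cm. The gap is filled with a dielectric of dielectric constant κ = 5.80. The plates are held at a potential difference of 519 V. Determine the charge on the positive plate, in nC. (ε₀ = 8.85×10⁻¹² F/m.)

Q ≈ 358 nC

A = π(15.8/2 cm)² = 1.96×10⁻² m².
C = κε₀A/d = 5.80 × 8.85×10⁻¹² × 1.96×10⁻² / 1.46×10⁻³ = 6.89×10⁻¹⁰ F.
Q = CV = 6.89×10⁻¹⁰ × 519 = 3.58×10⁻⁷ C.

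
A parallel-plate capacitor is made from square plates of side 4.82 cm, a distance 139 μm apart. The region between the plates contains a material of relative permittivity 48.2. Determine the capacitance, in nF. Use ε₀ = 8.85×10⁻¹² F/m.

C ≈ 7.13 nF

A = (4.82 cm)² = 2.32×10⁻³ m².
C = κε₀A/d = 48.2 × 8.85×10⁻¹² × 2.32×10⁻³ / 1.39×10⁻⁴ = 7.13×10⁻⁹ F.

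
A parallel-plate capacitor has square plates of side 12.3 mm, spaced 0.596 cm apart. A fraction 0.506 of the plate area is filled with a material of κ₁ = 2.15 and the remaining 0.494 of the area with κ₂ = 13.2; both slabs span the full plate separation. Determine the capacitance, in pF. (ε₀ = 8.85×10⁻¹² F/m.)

A = (12.3 mm)² = 1.51×10⁻⁴ m².
Side-by-side slabs ⇒ two capacitors in parallel, each spanning the full gap.
C₁ = κ₁ε₀A₁/d = 2.15 × 8.85×10⁻¹² × 7.66×10⁻⁵ / 5.96×10⁻³ = 2.44×10⁻¹³ F.
C₂ = κ₂ε₀A₂/d = 13.2 × 8.85×10⁻¹² × 7.47×10⁻⁵ / 5.96×10⁻³ = 1.46×10⁻¹² F.
C = C₁ + C₂ = 1.71×10⁻¹² F.

1.71 pF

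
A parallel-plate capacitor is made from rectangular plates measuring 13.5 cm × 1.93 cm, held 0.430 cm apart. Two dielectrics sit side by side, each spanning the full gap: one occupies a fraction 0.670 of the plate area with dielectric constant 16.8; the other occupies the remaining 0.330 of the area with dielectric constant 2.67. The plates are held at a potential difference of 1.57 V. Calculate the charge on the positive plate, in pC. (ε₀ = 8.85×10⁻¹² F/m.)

A = 13.5 × 1.93 cm² = 2.61×10⁻³ m².
Side-by-side slabs ⇒ two capacitors in parallel, each spanning the full gap.
C₁ = κ₁ε₀A₁/d = 16.8 × 8.85×10⁻¹² × 1.75×10⁻³ / 4.30×10⁻³ = 6.04×10⁻¹¹ F.
C₂ = κ₂ε₀A₂/d = 2.67 × 8.85×10⁻¹² × 8.60×10⁻⁴ / 4.30×10⁻³ = 4.72×10⁻¹² F.
C = C₁ + C₂ = 6.51×10⁻¹¹ F.
Q = CV = 6.51×10⁻¹¹ × 1.57 = 1.02×10⁻¹⁰ C.

102 pC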